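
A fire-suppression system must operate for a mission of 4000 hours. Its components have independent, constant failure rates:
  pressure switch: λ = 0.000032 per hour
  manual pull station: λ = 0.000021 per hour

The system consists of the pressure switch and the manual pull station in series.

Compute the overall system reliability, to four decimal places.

R(pressure switch) = exp(−0.000032 × 4000) = 0.879853
R(manual pull station) = exp(−0.000021 × 4000) = 0.919431
Series (pressure switch and manual pull station): 0.879853 × 0.919431 = 0.8090

0.8090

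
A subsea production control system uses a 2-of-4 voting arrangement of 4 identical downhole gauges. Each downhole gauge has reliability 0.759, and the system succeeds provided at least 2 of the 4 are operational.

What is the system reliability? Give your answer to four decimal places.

0.9541

R = Σ_{i=2}^{4} C(4,i) p^i (1−p)^{4−i} with p = 0.759
C(4,2)·0.759^2·0.241^2 = 0.200756
C(4,3)·0.759^3·0.241^1 = 0.421505
C(4,4)·0.759^4·0.241^0 = 0.331869
Sum = 0.9541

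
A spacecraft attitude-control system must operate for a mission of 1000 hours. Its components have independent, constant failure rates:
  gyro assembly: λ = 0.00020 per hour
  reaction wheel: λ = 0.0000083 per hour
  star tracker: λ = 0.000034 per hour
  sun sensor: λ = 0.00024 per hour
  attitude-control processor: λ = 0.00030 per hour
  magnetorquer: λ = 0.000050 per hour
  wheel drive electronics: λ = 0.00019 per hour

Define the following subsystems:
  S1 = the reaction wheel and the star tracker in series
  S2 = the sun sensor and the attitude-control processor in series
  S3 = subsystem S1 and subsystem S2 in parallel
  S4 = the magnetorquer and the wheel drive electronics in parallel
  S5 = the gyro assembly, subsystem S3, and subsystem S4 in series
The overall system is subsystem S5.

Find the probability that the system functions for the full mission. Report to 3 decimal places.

R(gyro assembly) = exp(−0.00020 × 1000) = 0.81873
R(reaction wheel) = exp(−0.0000083 × 1000) = 0.99173
R(star tracker) = exp(−0.000034 × 1000) = 0.96657
R(sun sensor) = exp(−0.00024 × 1000) = 0.78663
R(attitude-control processor) = exp(−0.00030 × 1000) = 0.74082
R(magnetorquer) = exp(−0.000050 × 1000) = 0.95123
R(wheel drive electronics) = exp(−0.00019 × 1000) = 0.82696
Series (reaction wheel and star tracker): 0.99173 × 0.96657 = 0.95858
Series (sun sensor and attitude-control processor): 0.78663 × 0.74082 = 0.58275
Parallel ([0.95858] and [0.58275]): 1 − (1 − 0.95858)(1 − 0.58275) = 0.98272
Parallel (magnetorquer and wheel drive electronics): 1 − (1 − 0.95123)(1 − 0.82696) = 0.99156
Series (gyro assembly, [0.98272], and [0.99156]): 0.81873 × 0.98272 × 0.99156 = 0.798

0.798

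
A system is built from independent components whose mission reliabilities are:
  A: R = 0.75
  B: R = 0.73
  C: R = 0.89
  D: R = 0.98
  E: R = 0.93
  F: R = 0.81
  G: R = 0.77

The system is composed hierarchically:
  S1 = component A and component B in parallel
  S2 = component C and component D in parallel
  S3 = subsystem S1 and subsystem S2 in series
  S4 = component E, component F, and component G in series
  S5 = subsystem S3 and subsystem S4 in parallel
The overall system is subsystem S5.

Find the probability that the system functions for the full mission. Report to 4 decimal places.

Parallel (A and B): 1 − (1 − 0.750000)(1 − 0.730000) = 0.932500
Parallel (C and D): 1 − (1 − 0.890000)(1 − 0.980000) = 0.997800
Series ([0.932500] and [0.997800]): 0.932500 × 0.997800 = 0.930449
Series (E, F, and G): 0.930000 × 0.810000 × 0.770000 = 0.580041
Parallel ([0.930449] and [0.580041]): 1 − (1 − 0.930449)(1 − 0.580041) = 0.9708

0.9708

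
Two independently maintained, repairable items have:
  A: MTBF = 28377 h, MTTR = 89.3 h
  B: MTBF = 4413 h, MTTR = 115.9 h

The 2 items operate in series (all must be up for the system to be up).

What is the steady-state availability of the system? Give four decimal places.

0.9714

A(A) = MTBF/(MTBF+MTTR) = 28377/(28377+89.3) = 0.996863
A(B) = MTBF/(MTBF+MTTR) = 4413/(4413+115.9) = 0.974409
Series availability: 0.996863 × 0.974409 = 0.9714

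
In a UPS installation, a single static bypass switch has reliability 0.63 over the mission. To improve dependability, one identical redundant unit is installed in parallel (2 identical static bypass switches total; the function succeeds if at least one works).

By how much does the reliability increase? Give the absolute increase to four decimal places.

0.2331

R_before = 0.63
R_after = 1 − (1 − 0.63)^2 = 0.8631
ΔR = 0.8631 − 0.63 = 0.2331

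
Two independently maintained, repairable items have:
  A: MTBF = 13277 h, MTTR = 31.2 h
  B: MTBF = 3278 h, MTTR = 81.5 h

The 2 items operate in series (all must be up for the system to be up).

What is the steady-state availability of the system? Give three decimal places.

0.973

A(A) = MTBF/(MTBF+MTTR) = 13277/(13277+31.2) = 0.997656
A(B) = MTBF/(MTBF+MTTR) = 3278/(3278+81.5) = 0.975740
Series availability: 0.997656 × 0.975740 = 0.973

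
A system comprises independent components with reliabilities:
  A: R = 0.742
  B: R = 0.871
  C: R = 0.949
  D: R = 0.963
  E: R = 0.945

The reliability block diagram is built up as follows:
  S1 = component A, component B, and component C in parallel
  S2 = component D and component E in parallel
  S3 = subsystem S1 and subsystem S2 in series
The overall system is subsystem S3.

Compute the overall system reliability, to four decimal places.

Parallel (A, B, and C): 1 − (1 − 0.742000)(1 − 0.871000)(1 − 0.949000) = 0.998303
Parallel (D and E): 1 − (1 − 0.963000)(1 − 0.945000) = 0.997965
Series ([0.998303] and [0.997965]): 0.998303 × 0.997965 = 0.9963

0.9963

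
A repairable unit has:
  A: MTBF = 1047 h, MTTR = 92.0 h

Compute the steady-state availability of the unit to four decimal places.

0.9192

A(A) = MTBF/(MTBF+MTTR) = 1047/(1047+92.0) = 0.9192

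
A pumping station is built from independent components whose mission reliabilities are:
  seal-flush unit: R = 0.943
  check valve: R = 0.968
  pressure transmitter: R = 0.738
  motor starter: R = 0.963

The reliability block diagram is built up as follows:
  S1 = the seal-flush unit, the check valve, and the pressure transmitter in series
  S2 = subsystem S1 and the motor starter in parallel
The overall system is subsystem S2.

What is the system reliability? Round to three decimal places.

Series (seal-flush unit, check valve, and pressure transmitter): 0.94300 × 0.96800 × 0.73800 = 0.67366
Parallel ([0.67366] and motor starter): 1 − (1 − 0.67366)(1 − 0.96300) = 0.988

0.988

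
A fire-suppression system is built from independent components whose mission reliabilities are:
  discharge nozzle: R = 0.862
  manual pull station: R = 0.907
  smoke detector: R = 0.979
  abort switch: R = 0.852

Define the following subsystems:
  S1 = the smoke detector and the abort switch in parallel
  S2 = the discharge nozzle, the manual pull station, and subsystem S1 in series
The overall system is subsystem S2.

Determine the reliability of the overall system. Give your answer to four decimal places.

Parallel (smoke detector and abort switch): 1 − (1 − 0.979000)(1 − 0.852000) = 0.996892
Series (discharge nozzle, manual pull station, and [0.996892]): 0.862000 × 0.907000 × 0.996892 = 0.7794

0.7794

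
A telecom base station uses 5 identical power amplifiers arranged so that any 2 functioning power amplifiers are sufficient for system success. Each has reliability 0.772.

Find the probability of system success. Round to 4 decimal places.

0.9890

R = Σ_{i=2}^{5} C(5,i) p^i (1−p)^{5−i} with p = 0.772
C(5,2)·0.772^2·0.228^3 = 0.070638
C(5,3)·0.772^3·0.228^2 = 0.239178
C(5,4)·0.772^4·0.228^1 = 0.404924
C(5,5)·0.772^5·0.228^0 = 0.274212
Sum = 0.9890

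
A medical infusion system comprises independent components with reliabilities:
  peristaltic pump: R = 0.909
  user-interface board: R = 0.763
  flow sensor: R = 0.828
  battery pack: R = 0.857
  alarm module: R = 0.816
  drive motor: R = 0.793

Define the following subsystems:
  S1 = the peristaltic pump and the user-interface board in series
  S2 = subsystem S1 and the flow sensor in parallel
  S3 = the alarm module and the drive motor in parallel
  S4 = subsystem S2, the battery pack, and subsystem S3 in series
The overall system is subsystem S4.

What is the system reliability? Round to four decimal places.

Series (peristaltic pump and user-interface board): 0.909000 × 0.763000 = 0.693567
Parallel ([0.693567] and flow sensor): 1 − (1 − 0.693567)(1 − 0.828000) = 0.947294
Parallel (alarm module and drive motor): 1 − (1 − 0.816000)(1 − 0.793000) = 0.961912
Series ([0.947294], battery pack, and [0.961912]): 0.947294 × 0.857000 × 0.961912 = 0.7809

0.7809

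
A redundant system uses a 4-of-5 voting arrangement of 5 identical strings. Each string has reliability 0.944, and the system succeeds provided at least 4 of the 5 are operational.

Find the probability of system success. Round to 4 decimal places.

R = Σ_{i=4}^{5} C(5,i) p^i (1−p)^{5−i} with p = 0.944
C(5,4)·0.944^4·0.056^1 = 0.222355
C(5,5)·0.944^5·0.056^0 = 0.749652
Sum = 0.9720

0.9720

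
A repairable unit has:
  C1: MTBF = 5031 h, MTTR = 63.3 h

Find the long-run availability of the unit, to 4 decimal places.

0.9876

A(C1) = MTBF/(MTBF+MTTR) = 5031/(5031+63.3) = 0.9876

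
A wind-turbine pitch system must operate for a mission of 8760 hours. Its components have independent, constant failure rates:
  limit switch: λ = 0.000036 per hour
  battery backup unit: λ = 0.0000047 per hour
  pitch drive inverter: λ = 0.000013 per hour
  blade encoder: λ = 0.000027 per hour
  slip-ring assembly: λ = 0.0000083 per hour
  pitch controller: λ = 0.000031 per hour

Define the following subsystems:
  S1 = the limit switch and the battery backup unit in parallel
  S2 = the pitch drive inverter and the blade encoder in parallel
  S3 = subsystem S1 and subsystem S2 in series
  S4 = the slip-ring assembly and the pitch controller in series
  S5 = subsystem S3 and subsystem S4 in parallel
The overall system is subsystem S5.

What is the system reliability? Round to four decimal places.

0.9903

R(limit switch) = exp(−0.000036 × 8760) = 0.729526
R(battery backup unit) = exp(−0.0000047 × 8760) = 0.959664
R(pitch drive inverter) = exp(−0.000013 × 8760) = 0.892365
R(blade encoder) = exp(−0.000027 × 8760) = 0.789370
R(slip-ring assembly) = exp(−0.0000083 × 8760) = 0.929872
R(pitch controller) = exp(−0.000031 × 8760) = 0.762190
Parallel (limit switch and battery backup unit): 1 − (1 − 0.729526)(1 − 0.959664) = 0.989090
Parallel (pitch drive inverter and blade encoder): 1 − (1 − 0.892365)(1 − 0.789370) = 0.977329
Series ([0.989090] and [0.977329]): 0.989090 × 0.977329 = 0.966666
Series (slip-ring assembly and pitch controller): 0.929872 × 0.762190 = 0.708739
Parallel ([0.966666] and [0.708739]): 1 − (1 − 0.966666)(1 − 0.708739) = 0.9903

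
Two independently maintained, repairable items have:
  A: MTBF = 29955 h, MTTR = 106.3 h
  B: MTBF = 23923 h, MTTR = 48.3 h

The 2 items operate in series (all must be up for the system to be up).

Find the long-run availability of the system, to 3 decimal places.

A(A) = MTBF/(MTBF+MTTR) = 29955/(29955+106.3) = 0.996464
A(B) = MTBF/(MTBF+MTTR) = 23923/(23923+48.3) = 0.997985
Series availability: 0.996464 × 0.997985 = 0.994

0.994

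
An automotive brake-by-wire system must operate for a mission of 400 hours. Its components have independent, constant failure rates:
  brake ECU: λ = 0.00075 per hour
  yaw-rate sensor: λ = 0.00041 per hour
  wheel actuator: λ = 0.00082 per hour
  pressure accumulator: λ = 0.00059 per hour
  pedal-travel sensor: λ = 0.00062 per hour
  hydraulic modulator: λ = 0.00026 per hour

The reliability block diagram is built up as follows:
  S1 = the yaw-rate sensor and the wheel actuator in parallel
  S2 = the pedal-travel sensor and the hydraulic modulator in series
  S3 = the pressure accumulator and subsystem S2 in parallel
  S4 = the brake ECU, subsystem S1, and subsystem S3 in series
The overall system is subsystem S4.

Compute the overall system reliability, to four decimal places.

R(brake ECU) = exp(−0.00075 × 400) = 0.740818
R(yaw-rate sensor) = exp(−0.00041 × 400) = 0.848742
R(wheel actuator) = exp(−0.00082 × 400) = 0.720363
R(pressure accumulator) = exp(−0.00059 × 400) = 0.789781
R(pedal-travel sensor) = exp(−0.00062 × 400) = 0.780360
R(hydraulic modulator) = exp(−0.00026 × 400) = 0.901225
Parallel (yaw-rate sensor and wheel actuator): 1 − (1 − 0.848742)(1 − 0.720363) = 0.957703
Series (pedal-travel sensor and hydraulic modulator): 0.780360 × 0.901225 = 0.703280
Parallel (pressure accumulator and [0.703280]): 1 − (1 − 0.789781)(1 − 0.703280) = 0.937624
Series (brake ECU, [0.957703], and [0.937624]): 0.740818 × 0.957703 × 0.937624 = 0.6652

0.6652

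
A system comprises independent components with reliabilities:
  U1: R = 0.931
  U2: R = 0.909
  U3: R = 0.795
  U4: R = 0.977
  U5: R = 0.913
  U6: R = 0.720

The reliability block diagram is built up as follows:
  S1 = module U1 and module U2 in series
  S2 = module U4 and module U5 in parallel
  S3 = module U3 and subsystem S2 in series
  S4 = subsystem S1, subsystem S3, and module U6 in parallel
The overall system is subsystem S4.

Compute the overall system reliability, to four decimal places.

Series (U1 and U2): 0.931000 × 0.909000 = 0.846279
Parallel (U4 and U5): 1 − (1 − 0.977000)(1 − 0.913000) = 0.997999
Series (U3 and [0.997999]): 0.795000 × 0.997999 = 0.793409
Parallel ([0.846279], [0.793409], and U6): 1 − (1 − 0.846279)(1 − 0.793409)(1 − 0.720000) = 0.9911

0.9911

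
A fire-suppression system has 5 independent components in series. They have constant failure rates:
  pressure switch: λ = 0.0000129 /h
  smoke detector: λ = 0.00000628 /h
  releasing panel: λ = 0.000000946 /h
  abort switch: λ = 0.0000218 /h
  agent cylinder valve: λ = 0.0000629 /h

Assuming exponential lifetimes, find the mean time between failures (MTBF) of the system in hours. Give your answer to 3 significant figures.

9540

Series of exponential components: λ_sys = Σ λ_i
λ_sys = 0.0000129 + 0.00000628 + 0.000000946 + 0.0000218 + 0.0000629 = 1.0483e-04 /h
MTBF = 1 / λ_sys = 9540 h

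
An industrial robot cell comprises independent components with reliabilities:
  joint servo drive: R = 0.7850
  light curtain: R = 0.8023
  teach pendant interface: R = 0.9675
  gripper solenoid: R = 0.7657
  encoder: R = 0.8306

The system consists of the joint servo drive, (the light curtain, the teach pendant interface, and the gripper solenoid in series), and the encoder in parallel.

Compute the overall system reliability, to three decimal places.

0.985

Series (light curtain, teach pendant interface, and gripper solenoid): 0.80230 × 0.96750 × 0.76570 = 0.59436
Parallel (joint servo drive, [0.59436], and encoder): 1 − (1 − 0.78500)(1 − 0.59436)(1 − 0.83060) = 0.985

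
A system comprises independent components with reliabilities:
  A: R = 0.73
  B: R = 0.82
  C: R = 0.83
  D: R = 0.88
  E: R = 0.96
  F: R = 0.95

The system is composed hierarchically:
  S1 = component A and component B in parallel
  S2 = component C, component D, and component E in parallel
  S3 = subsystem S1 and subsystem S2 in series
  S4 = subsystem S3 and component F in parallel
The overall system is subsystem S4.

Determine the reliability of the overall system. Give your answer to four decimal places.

Parallel (A and B): 1 − (1 − 0.730000)(1 − 0.820000) = 0.951400
Parallel (C, D, and E): 1 − (1 − 0.830000)(1 − 0.880000)(1 − 0.960000) = 0.999184
Series ([0.951400] and [0.999184]): 0.951400 × 0.999184 = 0.950624
Parallel ([0.950624] and F): 1 − (1 − 0.950624)(1 − 0.950000) = 0.9975

0.9975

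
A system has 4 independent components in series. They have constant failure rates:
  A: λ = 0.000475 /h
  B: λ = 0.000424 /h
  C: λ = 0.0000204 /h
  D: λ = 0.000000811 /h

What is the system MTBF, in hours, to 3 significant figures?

Series of exponential components: λ_sys = Σ λ_i
λ_sys = 0.000475 + 0.000424 + 0.0000204 + 0.000000811 = 9.2021e-04 /h
MTBF = 1 / λ_sys = 1090 h

1090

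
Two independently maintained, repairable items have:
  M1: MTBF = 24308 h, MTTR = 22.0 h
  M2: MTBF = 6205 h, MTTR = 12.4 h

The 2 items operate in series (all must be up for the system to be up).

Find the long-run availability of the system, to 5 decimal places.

A(M1) = MTBF/(MTBF+MTTR) = 24308/(24308+22.0) = 0.999096
A(M2) = MTBF/(MTBF+MTTR) = 6205/(6205+12.4) = 0.998006
Series availability: 0.999096 × 0.998006 = 0.99710

0.99710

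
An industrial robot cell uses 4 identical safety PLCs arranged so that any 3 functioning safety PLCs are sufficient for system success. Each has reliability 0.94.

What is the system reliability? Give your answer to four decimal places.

0.9801

R = Σ_{i=3}^{4} C(4,i) p^i (1−p)^{4−i} with p = 0.94
C(4,3)·0.94^3·0.06^1 = 0.199340
C(4,4)·0.94^4·0.06^0 = 0.780749
Sum = 0.9801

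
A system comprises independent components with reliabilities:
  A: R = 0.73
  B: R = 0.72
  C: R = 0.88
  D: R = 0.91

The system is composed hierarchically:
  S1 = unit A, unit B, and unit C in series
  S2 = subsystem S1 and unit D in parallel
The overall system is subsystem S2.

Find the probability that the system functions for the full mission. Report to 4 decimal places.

Series (A, B, and C): 0.730000 × 0.720000 × 0.880000 = 0.462528
Parallel ([0.462528] and D): 1 − (1 − 0.462528)(1 − 0.910000) = 0.9516

0.9516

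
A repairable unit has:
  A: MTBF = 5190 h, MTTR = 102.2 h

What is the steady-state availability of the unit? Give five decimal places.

A(A) = MTBF/(MTBF+MTTR) = 5190/(5190+102.2) = 0.98069

0.98069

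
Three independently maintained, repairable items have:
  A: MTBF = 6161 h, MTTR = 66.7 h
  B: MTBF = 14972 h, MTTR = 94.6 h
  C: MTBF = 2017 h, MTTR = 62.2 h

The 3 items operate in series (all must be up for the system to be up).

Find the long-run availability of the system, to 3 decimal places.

0.954

A(A) = MTBF/(MTBF+MTTR) = 6161/(6161+66.7) = 0.989290
A(B) = MTBF/(MTBF+MTTR) = 14972/(14972+94.6) = 0.993721
A(C) = MTBF/(MTBF+MTTR) = 2017/(2017+62.2) = 0.970085
Series availability: 0.989290 × 0.993721 × 0.970085 = 0.954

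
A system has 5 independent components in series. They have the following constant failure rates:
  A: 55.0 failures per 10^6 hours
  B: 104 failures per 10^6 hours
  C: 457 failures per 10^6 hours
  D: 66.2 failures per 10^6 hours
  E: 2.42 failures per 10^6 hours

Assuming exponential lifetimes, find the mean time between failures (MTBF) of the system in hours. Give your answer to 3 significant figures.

Series of exponential components: λ_sys = Σ λ_i
λ_sys = 0.0000550 + 0.000104 + 0.000457 + 0.0000662 + 0.00000242 = 6.8462e-04 /h
MTBF = 1 / λ_sys = 1460 h

1460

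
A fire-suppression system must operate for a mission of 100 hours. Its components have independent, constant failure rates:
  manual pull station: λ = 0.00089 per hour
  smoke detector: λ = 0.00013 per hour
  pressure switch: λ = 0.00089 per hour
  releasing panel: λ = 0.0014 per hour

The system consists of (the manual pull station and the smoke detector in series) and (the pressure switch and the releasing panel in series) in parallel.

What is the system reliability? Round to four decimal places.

0.9802

R(manual pull station) = exp(−0.00089 × 100) = 0.914846
R(smoke detector) = exp(−0.00013 × 100) = 0.987084
R(pressure switch) = exp(−0.00089 × 100) = 0.914846
R(releasing panel) = exp(−0.0014 × 100) = 0.869358
Series (manual pull station and smoke detector): 0.914846 × 0.987084 = 0.903030
Series (pressure switch and releasing panel): 0.914846 × 0.869358 = 0.795329
Parallel ([0.903030] and [0.795329]): 1 − (1 − 0.903030)(1 − 0.795329) = 0.9802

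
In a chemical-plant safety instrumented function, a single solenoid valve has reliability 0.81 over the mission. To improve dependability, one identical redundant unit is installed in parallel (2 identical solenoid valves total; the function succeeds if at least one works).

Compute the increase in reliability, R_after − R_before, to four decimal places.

0.1539

R_before = 0.81
R_after = 1 − (1 − 0.81)^2 = 0.9639
ΔR = 0.9639 − 0.81 = 0.1539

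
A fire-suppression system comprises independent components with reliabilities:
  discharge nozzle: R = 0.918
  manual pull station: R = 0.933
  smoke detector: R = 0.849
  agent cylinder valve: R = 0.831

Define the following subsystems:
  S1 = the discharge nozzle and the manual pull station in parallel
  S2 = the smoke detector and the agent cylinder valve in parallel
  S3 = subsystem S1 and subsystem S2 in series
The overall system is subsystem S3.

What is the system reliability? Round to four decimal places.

Parallel (discharge nozzle and manual pull station): 1 − (1 − 0.918000)(1 − 0.933000) = 0.994506
Parallel (smoke detector and agent cylinder valve): 1 − (1 − 0.849000)(1 − 0.831000) = 0.974481
Series ([0.994506] and [0.974481]): 0.994506 × 0.974481 = 0.9691

0.9691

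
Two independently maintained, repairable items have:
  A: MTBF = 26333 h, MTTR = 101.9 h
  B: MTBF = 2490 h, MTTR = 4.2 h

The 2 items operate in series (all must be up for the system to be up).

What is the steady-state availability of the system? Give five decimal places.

0.99447

A(A) = MTBF/(MTBF+MTTR) = 26333/(26333+101.9) = 0.996145
A(B) = MTBF/(MTBF+MTTR) = 2490/(2490+4.2) = 0.998316
Series availability: 0.996145 × 0.998316 = 0.99447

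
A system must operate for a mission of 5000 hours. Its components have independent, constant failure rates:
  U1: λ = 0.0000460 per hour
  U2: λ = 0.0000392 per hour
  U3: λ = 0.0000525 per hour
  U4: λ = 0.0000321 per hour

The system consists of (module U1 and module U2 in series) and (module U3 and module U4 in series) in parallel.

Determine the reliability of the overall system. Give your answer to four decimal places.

R(U1) = exp(−0.0000460 × 5000) = 0.794534
R(U2) = exp(−0.0000392 × 5000) = 0.822012
R(U3) = exp(−0.0000525 × 5000) = 0.769126
R(U4) = exp(−0.0000321 × 5000) = 0.851718
Series (U1 and U2): 0.794534 × 0.822012 = 0.653116
Series (U3 and U4): 0.769126 × 0.851718 = 0.655078
Parallel ([0.653116] and [0.655078]): 1 − (1 − 0.653116)(1 − 0.655078) = 0.8804

0.8804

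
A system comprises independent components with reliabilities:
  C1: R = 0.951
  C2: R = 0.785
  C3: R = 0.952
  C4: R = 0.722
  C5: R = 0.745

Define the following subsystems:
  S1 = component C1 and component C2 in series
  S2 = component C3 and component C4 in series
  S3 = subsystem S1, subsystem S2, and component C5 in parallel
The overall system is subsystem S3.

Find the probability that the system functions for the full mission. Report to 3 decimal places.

0.980

Series (C1 and C2): 0.95100 × 0.78500 = 0.74654
Series (C3 and C4): 0.95200 × 0.72200 = 0.68734
Parallel ([0.74654], [0.68734], and C5): 1 − (1 − 0.74654)(1 − 0.68734)(1 − 0.74500) = 0.980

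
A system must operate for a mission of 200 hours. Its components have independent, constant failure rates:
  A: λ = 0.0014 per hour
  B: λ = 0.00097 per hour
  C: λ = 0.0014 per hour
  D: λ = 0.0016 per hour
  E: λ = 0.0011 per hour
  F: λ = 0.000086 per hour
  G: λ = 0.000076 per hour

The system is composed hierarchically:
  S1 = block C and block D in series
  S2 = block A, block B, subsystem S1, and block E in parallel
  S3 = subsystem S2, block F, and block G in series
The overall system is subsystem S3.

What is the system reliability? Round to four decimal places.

R(A) = exp(−0.0014 × 200) = 0.755784
R(B) = exp(−0.00097 × 200) = 0.823658
R(C) = exp(−0.0014 × 200) = 0.755784
R(D) = exp(−0.0016 × 200) = 0.726149
R(E) = exp(−0.0011 × 200) = 0.802519
R(F) = exp(−0.000086 × 200) = 0.982947
R(G) = exp(−0.000076 × 200) = 0.984915
Series (C and D): 0.755784 × 0.726149 = 0.548812
Parallel (A, B, [0.548812], and E): 1 − (1 − 0.755784)(1 − 0.823658)(1 − 0.548812)(1 − 0.802519) = 0.996163
Series ([0.996163], F, and G): 0.996163 × 0.982947 × 0.984915 = 0.9644

0.9644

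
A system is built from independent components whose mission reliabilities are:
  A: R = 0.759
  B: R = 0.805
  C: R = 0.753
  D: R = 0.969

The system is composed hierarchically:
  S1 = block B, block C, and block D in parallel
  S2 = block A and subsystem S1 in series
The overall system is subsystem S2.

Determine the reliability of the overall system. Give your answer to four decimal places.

0.7579

Parallel (B, C, and D): 1 − (1 − 0.805000)(1 − 0.753000)(1 − 0.969000) = 0.998507
Series (A and [0.998507]): 0.759000 × 0.998507 = 0.7579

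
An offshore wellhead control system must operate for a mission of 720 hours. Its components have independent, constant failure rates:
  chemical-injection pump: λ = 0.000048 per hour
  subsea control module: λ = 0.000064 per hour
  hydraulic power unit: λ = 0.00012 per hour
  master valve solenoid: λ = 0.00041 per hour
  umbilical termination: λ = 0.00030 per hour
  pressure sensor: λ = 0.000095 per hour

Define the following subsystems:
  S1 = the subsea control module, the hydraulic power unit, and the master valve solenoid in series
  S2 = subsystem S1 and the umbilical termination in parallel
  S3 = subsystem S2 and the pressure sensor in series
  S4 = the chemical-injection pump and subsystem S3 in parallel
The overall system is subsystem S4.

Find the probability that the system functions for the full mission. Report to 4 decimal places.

0.9956

R(chemical-injection pump) = exp(−0.000048 × 720) = 0.966030
R(subsea control module) = exp(−0.000064 × 720) = 0.954966
R(hydraulic power unit) = exp(−0.00012 × 720) = 0.917227
R(master valve solenoid) = exp(−0.00041 × 720) = 0.744383
R(umbilical termination) = exp(−0.00030 × 720) = 0.805735
R(pressure sensor) = exp(−0.000095 × 720) = 0.933887
Series (subsea control module, hydraulic power unit, and master valve solenoid): 0.954966 × 0.917227 × 0.744383 = 0.652020
Parallel ([0.652020] and umbilical termination): 1 − (1 − 0.652020)(1 − 0.805735) = 0.932400
Series ([0.932400] and pressure sensor): 0.932400 × 0.933887 = 0.870756
Parallel (chemical-injection pump and [0.870756]): 1 − (1 − 0.966030)(1 − 0.870756) = 0.9956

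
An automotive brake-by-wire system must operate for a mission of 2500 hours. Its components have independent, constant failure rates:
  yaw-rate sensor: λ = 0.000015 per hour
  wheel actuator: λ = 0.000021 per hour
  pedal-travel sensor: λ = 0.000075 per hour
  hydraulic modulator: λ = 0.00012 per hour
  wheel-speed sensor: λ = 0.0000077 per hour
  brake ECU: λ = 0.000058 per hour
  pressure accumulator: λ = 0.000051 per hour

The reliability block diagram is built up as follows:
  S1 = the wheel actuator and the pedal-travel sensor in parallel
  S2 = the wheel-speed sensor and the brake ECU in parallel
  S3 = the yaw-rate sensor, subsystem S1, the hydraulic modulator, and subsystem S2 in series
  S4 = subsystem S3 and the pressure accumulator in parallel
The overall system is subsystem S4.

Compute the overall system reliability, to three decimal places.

0.965

R(yaw-rate sensor) = exp(−0.000015 × 2500) = 0.96319
R(wheel actuator) = exp(−0.000021 × 2500) = 0.94885
R(pedal-travel sensor) = exp(−0.000075 × 2500) = 0.82903
R(hydraulic modulator) = exp(−0.00012 × 2500) = 0.74082
R(wheel-speed sensor) = exp(−0.0000077 × 2500) = 0.98093
R(brake ECU) = exp(−0.000058 × 2500) = 0.86502
R(pressure accumulator) = exp(−0.000051 × 2500) = 0.88029
Parallel (wheel actuator and pedal-travel sensor): 1 − (1 − 0.94885)(1 − 0.82903) = 0.99125
Parallel (wheel-speed sensor and brake ECU): 1 − (1 − 0.98093)(1 − 0.86502) = 0.99743
Series (yaw-rate sensor, [0.99125], hydraulic modulator, and [0.99743]): 0.96319 × 0.99125 × 0.74082 × 0.99743 = 0.70549
Parallel ([0.70549] and pressure accumulator): 1 − (1 − 0.70549)(1 − 0.88029) = 0.965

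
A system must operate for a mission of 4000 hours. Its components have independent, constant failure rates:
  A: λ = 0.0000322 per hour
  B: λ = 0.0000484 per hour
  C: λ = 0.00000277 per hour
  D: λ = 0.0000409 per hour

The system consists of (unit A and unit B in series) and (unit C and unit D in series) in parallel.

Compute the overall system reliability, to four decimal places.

0.9558

R(A) = exp(−0.0000322 × 4000) = 0.879150
R(B) = exp(−0.0000484 × 4000) = 0.823987
R(C) = exp(−0.00000277 × 4000) = 0.988981
R(D) = exp(−0.0000409 × 4000) = 0.849082
Series (A and B): 0.879150 × 0.823987 = 0.724408
Series (C and D): 0.988981 × 0.849082 = 0.839726
Parallel ([0.724408] and [0.839726]): 1 − (1 − 0.724408)(1 − 0.839726) = 0.9558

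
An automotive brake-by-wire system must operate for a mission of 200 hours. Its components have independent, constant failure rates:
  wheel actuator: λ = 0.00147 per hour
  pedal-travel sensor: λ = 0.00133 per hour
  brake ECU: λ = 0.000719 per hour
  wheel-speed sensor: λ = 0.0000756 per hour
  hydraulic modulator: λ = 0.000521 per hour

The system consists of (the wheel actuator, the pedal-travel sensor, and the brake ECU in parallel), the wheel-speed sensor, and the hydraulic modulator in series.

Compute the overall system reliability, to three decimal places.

0.880

R(wheel actuator) = exp(−0.00147 × 200) = 0.74528
R(pedal-travel sensor) = exp(−0.00133 × 200) = 0.76644
R(brake ECU) = exp(−0.000719 × 200) = 0.86606
R(wheel-speed sensor) = exp(−0.0000756 × 200) = 0.98499
R(hydraulic modulator) = exp(−0.000521 × 200) = 0.90105
Parallel (wheel actuator, pedal-travel sensor, and brake ECU): 1 − (1 − 0.74528)(1 − 0.76644)(1 − 0.86606) = 0.99203
Series ([0.99203], wheel-speed sensor, and hydraulic modulator): 0.99203 × 0.98499 × 0.90105 = 0.880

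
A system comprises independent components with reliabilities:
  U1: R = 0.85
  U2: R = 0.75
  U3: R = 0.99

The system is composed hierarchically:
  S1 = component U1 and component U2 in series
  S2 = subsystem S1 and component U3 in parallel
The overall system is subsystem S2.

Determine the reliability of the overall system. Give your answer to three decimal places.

Series (U1 and U2): 0.85000 × 0.75000 = 0.63750
Parallel ([0.63750] and U3): 1 − (1 − 0.63750)(1 − 0.99000) = 0.996

0.996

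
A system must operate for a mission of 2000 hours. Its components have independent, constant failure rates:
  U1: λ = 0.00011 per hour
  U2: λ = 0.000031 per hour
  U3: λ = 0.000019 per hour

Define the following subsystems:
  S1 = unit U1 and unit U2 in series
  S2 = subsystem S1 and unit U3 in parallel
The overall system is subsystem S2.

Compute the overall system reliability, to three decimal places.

R(U1) = exp(−0.00011 × 2000) = 0.80252
R(U2) = exp(−0.000031 × 2000) = 0.93988
R(U3) = exp(−0.000019 × 2000) = 0.96271
Series (U1 and U2): 0.80252 × 0.93988 = 0.75427
Parallel ([0.75427] and U3): 1 − (1 − 0.75427)(1 − 0.96271) = 0.991

0.991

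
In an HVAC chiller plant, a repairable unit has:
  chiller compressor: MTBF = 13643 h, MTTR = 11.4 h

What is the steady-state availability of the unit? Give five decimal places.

A(chiller compressor) = MTBF/(MTBF+MTTR) = 13643/(13643+11.4) = 0.99917

0.99917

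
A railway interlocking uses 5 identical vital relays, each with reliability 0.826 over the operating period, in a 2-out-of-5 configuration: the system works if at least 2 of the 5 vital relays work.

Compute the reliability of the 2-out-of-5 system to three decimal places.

0.996

R = Σ_{i=2}^{5} C(5,i) p^i (1−p)^{5−i} with p = 0.826
C(5,2)·0.826^2·0.174^3 = 0.03594
C(5,3)·0.826^3·0.174^2 = 0.17062
C(5,4)·0.826^4·0.174^1 = 0.40499
C(5,5)·0.826^5·0.174^0 = 0.38450
Sum = 0.996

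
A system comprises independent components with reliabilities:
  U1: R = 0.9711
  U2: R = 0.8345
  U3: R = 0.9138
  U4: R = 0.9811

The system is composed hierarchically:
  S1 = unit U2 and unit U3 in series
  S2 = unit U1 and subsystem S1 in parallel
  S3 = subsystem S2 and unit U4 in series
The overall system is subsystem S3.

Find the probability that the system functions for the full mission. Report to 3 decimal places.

Series (U2 and U3): 0.83450 × 0.91380 = 0.76257
Parallel (U1 and [0.76257]): 1 − (1 − 0.97110)(1 − 0.76257) = 0.99314
Series ([0.99314] and U4): 0.99314 × 0.98110 = 0.974

0.974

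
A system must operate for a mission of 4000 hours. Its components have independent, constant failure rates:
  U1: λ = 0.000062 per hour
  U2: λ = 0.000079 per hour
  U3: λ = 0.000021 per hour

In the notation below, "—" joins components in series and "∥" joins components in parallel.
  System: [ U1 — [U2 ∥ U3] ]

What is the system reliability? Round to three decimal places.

0.763

R(U1) = exp(−0.000062 × 4000) = 0.78036
R(U2) = exp(−0.000079 × 4000) = 0.72906
R(U3) = exp(−0.000021 × 4000) = 0.91943
Parallel (U2 and U3): 1 − (1 − 0.72906)(1 − 0.91943) = 0.97817
Series (U1 and [0.97817]): 0.78036 × 0.97817 = 0.763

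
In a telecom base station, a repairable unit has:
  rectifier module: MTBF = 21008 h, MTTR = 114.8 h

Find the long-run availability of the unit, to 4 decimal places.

A(rectifier module) = MTBF/(MTBF+MTTR) = 21008/(21008+114.8) = 0.9946

0.9946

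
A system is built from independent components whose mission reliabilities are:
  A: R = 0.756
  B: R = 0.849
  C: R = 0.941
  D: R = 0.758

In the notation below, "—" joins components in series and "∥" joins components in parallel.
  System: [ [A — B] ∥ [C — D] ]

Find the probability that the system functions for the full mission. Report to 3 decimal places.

0.897

Series (A and B): 0.75600 × 0.84900 = 0.64184
Series (C and D): 0.94100 × 0.75800 = 0.71328
Parallel ([0.64184] and [0.71328]): 1 − (1 − 0.64184)(1 − 0.71328) = 0.897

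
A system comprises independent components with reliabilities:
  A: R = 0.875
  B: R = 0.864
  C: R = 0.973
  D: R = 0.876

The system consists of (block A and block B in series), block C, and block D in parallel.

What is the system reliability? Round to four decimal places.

Series (A and B): 0.875000 × 0.864000 = 0.756000
Parallel ([0.756000], C, and D): 1 − (1 − 0.756000)(1 − 0.973000)(1 − 0.876000) = 0.9992

0.9992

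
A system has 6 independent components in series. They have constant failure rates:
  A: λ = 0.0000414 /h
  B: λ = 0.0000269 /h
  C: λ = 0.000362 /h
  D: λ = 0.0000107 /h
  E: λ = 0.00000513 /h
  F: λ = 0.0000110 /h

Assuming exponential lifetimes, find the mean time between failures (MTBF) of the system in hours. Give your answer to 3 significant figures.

2190

Series of exponential components: λ_sys = Σ λ_i
λ_sys = 0.0000414 + 0.0000269 + 0.000362 + 0.0000107 + 0.00000513 + 0.0000110 = 4.5713e-04 /h
MTBF = 1 / λ_sys = 2190 h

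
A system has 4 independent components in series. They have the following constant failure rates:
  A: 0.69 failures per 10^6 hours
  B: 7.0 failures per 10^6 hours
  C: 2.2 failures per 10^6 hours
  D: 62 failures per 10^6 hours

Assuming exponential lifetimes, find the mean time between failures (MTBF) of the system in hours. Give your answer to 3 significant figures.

Series of exponential components: λ_sys = Σ λ_i
λ_sys = 0.00000069 + 0.0000070 + 0.0000022 + 0.000062 = 7.1890e-05 /h
MTBF = 1 / λ_sys = 13900 h

13900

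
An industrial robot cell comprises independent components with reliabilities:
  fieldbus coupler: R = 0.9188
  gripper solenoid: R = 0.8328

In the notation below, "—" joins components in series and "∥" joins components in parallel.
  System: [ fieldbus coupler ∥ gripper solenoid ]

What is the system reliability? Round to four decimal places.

Parallel (fieldbus coupler and gripper solenoid): 1 − (1 − 0.918800)(1 − 0.832800) = 0.9864

0.9864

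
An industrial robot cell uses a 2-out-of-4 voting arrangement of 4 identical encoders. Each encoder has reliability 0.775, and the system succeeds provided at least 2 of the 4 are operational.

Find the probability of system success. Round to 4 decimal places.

R = Σ_{i=2}^{4} C(4,i) p^i (1−p)^{4−i} with p = 0.775
C(4,2)·0.775^2·0.225^2 = 0.182440
C(4,3)·0.775^3·0.225^1 = 0.418936
C(4,4)·0.775^4·0.225^0 = 0.360750
Sum = 0.9621

0.9621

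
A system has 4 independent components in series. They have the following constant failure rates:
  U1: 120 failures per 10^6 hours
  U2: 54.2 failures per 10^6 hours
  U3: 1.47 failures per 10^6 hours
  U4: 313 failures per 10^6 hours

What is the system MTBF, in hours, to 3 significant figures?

Series of exponential components: λ_sys = Σ λ_i
λ_sys = 0.000120 + 0.0000542 + 0.00000147 + 0.000313 = 4.8867e-04 /h
MTBF = 1 / λ_sys = 2050 h

2050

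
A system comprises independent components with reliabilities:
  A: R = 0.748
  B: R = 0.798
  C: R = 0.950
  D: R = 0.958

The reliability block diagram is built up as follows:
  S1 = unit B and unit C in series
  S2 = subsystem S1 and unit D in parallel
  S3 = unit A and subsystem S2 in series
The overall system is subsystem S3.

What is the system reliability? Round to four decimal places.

Series (B and C): 0.798000 × 0.950000 = 0.758100
Parallel ([0.758100] and D): 1 − (1 − 0.758100)(1 − 0.958000) = 0.989840
Series (A and [0.989840]): 0.748000 × 0.989840 = 0.7404

0.7404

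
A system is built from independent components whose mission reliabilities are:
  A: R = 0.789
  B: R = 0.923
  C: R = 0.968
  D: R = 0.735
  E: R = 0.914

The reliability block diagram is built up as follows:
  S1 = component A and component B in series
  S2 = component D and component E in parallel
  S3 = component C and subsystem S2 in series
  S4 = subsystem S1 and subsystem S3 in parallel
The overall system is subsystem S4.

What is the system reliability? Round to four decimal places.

0.9853

Series (A and B): 0.789000 × 0.923000 = 0.728247
Parallel (D and E): 1 − (1 − 0.735000)(1 − 0.914000) = 0.977210
Series (C and [0.977210]): 0.968000 × 0.977210 = 0.945939
Parallel ([0.728247] and [0.945939]): 1 − (1 − 0.728247)(1 − 0.945939) = 0.9853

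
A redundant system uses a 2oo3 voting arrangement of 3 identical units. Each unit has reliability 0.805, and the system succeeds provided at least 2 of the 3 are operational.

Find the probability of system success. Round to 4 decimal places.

R = Σ_{i=2}^{3} C(3,i) p^i (1−p)^{3−i} with p = 0.805
C(3,2)·0.805^2·0.195^1 = 0.379095
C(3,3)·0.805^3·0.195^0 = 0.521660
Sum = 0.9008

0.9008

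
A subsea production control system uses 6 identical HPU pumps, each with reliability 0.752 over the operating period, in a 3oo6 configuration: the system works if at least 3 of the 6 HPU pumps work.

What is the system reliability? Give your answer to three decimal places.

R = Σ_{i=3}^{6} C(6,i) p^i (1−p)^{6−i} with p = 0.752
C(6,3)·0.752^3·0.248^3 = 0.12973
C(6,4)·0.752^4·0.248^2 = 0.29503
C(6,5)·0.752^5·0.248^1 = 0.35784
C(6,6)·0.752^6·0.248^0 = 0.18085
Sum = 0.963

0.963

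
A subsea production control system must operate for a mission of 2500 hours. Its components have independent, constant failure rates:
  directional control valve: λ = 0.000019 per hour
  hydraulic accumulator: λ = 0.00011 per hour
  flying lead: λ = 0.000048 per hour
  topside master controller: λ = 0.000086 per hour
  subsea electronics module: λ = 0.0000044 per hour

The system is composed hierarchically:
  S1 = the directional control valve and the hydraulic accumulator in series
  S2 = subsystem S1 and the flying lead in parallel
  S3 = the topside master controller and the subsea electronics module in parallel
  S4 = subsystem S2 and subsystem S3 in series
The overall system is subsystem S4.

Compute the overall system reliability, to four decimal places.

0.9668

R(directional control valve) = exp(−0.000019 × 2500) = 0.953610
R(hydraulic accumulator) = exp(−0.00011 × 2500) = 0.759572
R(flying lead) = exp(−0.000048 × 2500) = 0.886920
R(topside master controller) = exp(−0.000086 × 2500) = 0.806541
R(subsea electronics module) = exp(−0.0000044 × 2500) = 0.989060
Series (directional control valve and hydraulic accumulator): 0.953610 × 0.759572 = 0.724335
Parallel ([0.724335] and flying lead): 1 − (1 − 0.724335)(1 − 0.886920) = 0.968828
Parallel (topside master controller and subsea electronics module): 1 − (1 − 0.806541)(1 − 0.989060) = 0.997884
Series ([0.968828] and [0.997884]): 0.968828 × 0.997884 = 0.9668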